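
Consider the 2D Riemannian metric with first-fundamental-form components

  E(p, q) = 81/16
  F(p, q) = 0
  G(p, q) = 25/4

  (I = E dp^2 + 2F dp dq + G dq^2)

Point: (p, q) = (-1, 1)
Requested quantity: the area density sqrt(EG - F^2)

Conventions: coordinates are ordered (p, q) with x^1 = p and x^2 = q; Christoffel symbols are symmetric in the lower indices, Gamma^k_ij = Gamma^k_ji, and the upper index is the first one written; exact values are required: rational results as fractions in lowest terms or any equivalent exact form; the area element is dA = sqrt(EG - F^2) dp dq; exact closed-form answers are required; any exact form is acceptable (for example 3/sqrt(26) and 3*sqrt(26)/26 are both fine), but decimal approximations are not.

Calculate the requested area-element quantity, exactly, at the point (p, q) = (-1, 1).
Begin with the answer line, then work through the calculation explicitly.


Answer: sqrt(EG - F^2) = 45/8

E = 81/16, F = 0, G = 25/4; EG - F^2 = 2025/64


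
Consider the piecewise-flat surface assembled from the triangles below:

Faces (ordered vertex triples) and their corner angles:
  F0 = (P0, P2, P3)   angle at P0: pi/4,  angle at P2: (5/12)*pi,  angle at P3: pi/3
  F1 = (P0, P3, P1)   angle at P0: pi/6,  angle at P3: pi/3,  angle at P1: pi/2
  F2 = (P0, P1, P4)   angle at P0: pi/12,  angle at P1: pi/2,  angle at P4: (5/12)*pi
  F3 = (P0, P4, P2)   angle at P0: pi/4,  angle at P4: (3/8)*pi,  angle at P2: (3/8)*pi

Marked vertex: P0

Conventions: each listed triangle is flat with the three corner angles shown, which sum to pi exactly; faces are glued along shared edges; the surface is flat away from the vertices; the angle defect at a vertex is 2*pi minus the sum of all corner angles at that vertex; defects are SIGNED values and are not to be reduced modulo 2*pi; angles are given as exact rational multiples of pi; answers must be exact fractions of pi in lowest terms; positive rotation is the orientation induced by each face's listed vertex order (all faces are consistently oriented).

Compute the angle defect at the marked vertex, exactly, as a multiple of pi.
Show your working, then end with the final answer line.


Sum of corner angles at P0: (3/4)*pi
defect = 2*pi - (3/4)*pi

Answer: defect(P0) = (5/4)*pi


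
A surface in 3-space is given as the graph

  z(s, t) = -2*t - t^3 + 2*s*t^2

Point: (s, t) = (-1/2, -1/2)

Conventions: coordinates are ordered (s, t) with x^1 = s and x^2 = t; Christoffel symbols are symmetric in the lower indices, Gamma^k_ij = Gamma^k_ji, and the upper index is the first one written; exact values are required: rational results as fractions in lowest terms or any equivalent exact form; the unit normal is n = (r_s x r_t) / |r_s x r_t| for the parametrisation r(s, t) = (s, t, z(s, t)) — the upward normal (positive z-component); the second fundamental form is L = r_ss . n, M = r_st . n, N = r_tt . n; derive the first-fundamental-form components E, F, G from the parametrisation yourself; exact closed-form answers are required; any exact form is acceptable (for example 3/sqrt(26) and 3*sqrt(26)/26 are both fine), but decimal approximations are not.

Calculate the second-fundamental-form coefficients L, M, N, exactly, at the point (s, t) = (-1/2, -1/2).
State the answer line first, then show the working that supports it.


Answer: L = 0, M = -8*sqrt(69)/69, N = 4*sqrt(69)/69

z_s = 1/2, z_t = -7/4, z_ss = 0, z_st = -2, z_tt = 1
E = 5/4, F = -7/8, G = 65/16; answer radicand W^2 = 69/16
unnormalised second-form numerators: l = 0, m = -2, n = 1; L = l/sqrt(69/16), and similarly M = m/sqrt(W^2), N = n/sqrt(W^2)


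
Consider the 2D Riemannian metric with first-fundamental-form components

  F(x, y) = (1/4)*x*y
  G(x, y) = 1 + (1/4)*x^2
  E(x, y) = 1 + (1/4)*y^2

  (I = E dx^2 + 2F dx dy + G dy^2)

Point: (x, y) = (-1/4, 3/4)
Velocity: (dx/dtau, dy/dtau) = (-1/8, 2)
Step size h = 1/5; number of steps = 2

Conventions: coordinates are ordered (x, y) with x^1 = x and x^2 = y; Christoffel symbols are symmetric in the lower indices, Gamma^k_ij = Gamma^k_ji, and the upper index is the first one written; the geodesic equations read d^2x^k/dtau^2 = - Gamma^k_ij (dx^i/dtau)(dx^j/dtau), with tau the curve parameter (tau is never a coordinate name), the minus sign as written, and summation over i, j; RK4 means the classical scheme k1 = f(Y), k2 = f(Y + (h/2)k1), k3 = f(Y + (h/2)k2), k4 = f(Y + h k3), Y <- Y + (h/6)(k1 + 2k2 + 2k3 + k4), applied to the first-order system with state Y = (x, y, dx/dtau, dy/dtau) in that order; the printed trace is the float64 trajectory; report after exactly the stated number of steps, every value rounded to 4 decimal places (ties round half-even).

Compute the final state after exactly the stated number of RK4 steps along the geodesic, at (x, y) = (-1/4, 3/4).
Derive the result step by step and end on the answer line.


f(Y) = (dx/dtau, dy/dtau, -Gamma^x_ij Y'^i Y'^j, -Gamma^y_ij Y'^i Y'^j) with the Gammas evaluated at the stage position; h = 0.200000; intermediate values shown to 6 dp
step 0: x = -0.2500, y = 0.7500, dx/dtau = -0.1250, dy/dtau = 2.0000
step 1:
  k1: at (x, y) = (-0.250000, 0.750000), (dx/dtau, dy/dtau) = (-0.125000, 2.000000); Gamma_xxx = 0.000000, Gamma_xxy = 0.162162, Gamma_xyy = 0.000000, Gamma_yxx = 0.000000, Gamma_yxy = -0.054054, Gamma_yyy = 0.000000; k1 = (-0.125000, 2.000000, 0.081081, -0.027027)
  k2: at (x, y) = (-0.262500, 0.950000), (dx/dtau, dy/dtau) = (-0.116892, 1.997297); Gamma_xxx = 0.000000, Gamma_xxy = 0.191093, Gamma_xyy = 0.000000, Gamma_yxx = 0.000000, Gamma_yxy = -0.052802, Gamma_yyy = 0.000000; k2 = (-0.116892, 1.997297, 0.089228, -0.024655)
  k3: at (x, y) = (-0.261689, 0.949730), (dx/dtau, dy/dtau) = (-0.116077, 1.997534); Gamma_xxx = 0.000000, Gamma_xxy = 0.191075, Gamma_xyy = 0.000000, Gamma_yxx = 0.000000, Gamma_yxy = -0.052649, Gamma_yyy = 0.000000; k3 = (-0.116077, 1.997534, 0.088608, -0.024415)
  k4: at (x, y) = (-0.273215, 1.149507), (dx/dtau, dy/dtau) = (-0.107278, 1.995117); Gamma_xxx = 0.000000, Gamma_xxy = 0.213029, Gamma_xyy = 0.000000, Gamma_yxx = 0.000000, Gamma_yxy = -0.050633, Gamma_yyy = 0.000000; k4 = (-0.107278, 1.995117, 0.091190, -0.021674)
  Y <- Y + (h/6)(k1 + 2k2 + 2k3 + k4): x = -0.2733, y = 1.1495, dx/dtau = -0.1074, dy/dtau = 1.9951
step 2:
  k1: at (x, y) = (-0.273274, 1.149493), (dx/dtau, dy/dtau) = (-0.107402, 1.995105); Gamma_xxx = 0.000000, Gamma_xxy = 0.213026, Gamma_xyy = 0.000000, Gamma_yxx = 0.000000, Gamma_yxy = -0.050644, Gamma_yyy = 0.000000; k1 = (-0.107402, 1.995105, 0.091294, -0.021704)
  k2: at (x, y) = (-0.284014, 1.349003), (dx/dtau, dy/dtau) = (-0.098272, 1.992935); Gamma_xxx = 0.000000, Gamma_xxy = 0.228626, Gamma_xyy = 0.000000, Gamma_yxx = 0.000000, Gamma_yxy = -0.048134, Gamma_yyy = 0.000000; k2 = (-0.098272, 1.992935, 0.089553, -0.018854)
  k3: at (x, y) = (-0.283101, 1.348786), (dx/dtau, dy/dtau) = (-0.098447, 1.993220); Gamma_xxx = 0.000000, Gamma_xxy = 0.228632, Gamma_xyy = 0.000000, Gamma_yxx = 0.000000, Gamma_yxy = -0.047988, Gamma_yyy = 0.000000; k3 = (-0.098447, 1.993220, 0.089727, -0.018833)
  k4: at (x, y) = (-0.292963, 1.548137), (dx/dtau, dy/dtau) = (-0.089456, 1.991339); Gamma_xxx = 0.000000, Gamma_xxy = 0.238816, Gamma_xyy = 0.000000, Gamma_yxx = 0.000000, Gamma_yxy = -0.045193, Gamma_yyy = 0.000000; k4 = (-0.089456, 1.991339, 0.085084, -0.016101)
  Y <- Y + (h/6)(k1 + 2k2 + 2k3 + k4): x = -0.2930, y = 1.5481, dx/dtau = -0.0896, dy/dtau = 1.9913

Answer: x = -0.2930, y = 1.5481, dx/dtau = -0.0896, dy/dtau = 1.9913


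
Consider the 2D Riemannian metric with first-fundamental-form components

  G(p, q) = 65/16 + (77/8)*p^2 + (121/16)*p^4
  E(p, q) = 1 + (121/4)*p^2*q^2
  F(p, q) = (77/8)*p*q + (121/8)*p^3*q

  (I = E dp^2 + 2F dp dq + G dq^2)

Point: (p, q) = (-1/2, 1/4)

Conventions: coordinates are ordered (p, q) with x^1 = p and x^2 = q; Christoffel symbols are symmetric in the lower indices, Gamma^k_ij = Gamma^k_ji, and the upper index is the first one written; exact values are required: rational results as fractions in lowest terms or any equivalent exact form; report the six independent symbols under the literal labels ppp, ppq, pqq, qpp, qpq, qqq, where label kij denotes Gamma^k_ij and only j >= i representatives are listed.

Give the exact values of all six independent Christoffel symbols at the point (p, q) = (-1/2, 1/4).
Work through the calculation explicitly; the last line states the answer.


E = 377/256, F = -429/256, G = 1777/256 at the point
E_p = -121/64, E_q = 121/32, F_p = 671/128, F_q = -429/64, G_p = -429/32, G_q = 0
EG - F^2 = 949/128;  g^inv = (128/949) * [[1777/256, 429/256], [429/256, 377/256]]
first-kind symbols [ij,l] = (1/2)(d_i g_jl + d_j g_il - d_l g_ij): [pp,p] = E_p/2 = -121/128, [pp,q] = F_p - E_q/2 = 429/128, [pq,p] = E_q/2 = 121/64, [pq,q] = G_p/2 = -429/64, [qq,p] = F_q - G_p/2 = 0, [qq,q] = G_q/2 = 0
Gamma^p_ij = (G*[ij,p] - F*[ij,q])/(EG - F^2), Gamma^q_ij = (E*[ij,q] - F*[ij,p])/(EG - F^2)

Answer: Gamma_ppp = -121/949, Gamma_ppq = 242/949, Gamma_pqq = 0, Gamma_qpp = 33/73, Gamma_qpq = -66/73, Gamma_qqq = 0


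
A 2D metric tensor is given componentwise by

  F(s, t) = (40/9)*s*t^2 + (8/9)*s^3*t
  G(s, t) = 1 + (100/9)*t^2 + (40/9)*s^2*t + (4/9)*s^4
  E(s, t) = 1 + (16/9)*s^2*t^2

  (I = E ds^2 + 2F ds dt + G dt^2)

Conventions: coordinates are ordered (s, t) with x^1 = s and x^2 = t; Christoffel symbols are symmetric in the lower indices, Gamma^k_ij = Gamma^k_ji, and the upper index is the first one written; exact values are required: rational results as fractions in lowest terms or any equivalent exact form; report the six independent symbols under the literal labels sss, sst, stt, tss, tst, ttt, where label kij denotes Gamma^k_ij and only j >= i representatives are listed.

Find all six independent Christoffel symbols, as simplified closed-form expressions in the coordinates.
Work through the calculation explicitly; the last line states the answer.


E = 1 + (16/9)*s^2*t^2; F = (40/9)*s*t^2 + (8/9)*s^3*t; G = 1 + (100/9)*t^2 + (40/9)*s^2*t + (4/9)*s^4
Gamma^k_ij = (1/2) g^{kl} (d_i g_jl + d_j g_il - d_l g_ij), with g^inv = (1/(EG-F^2)) [[G, -F], [-F, E]]
first partials: E_s = (32/9)*s*t^2, E_t = (32/9)*s^2*t, F_s = (40/9)*t^2 + (8/3)*s^2*t, F_t = (80/9)*s*t + (8/9)*s^3, G_s = (80/9)*s*t + (16/9)*s^3, G_t = (200/9)*t + (40/9)*s^2
D = EG - F^2 = 1 + (100/9)*t^2 + (40/9)*s^2*t + (16/9)*s^2*t^2 + (4/9)*s^4
expanded: Gamma^s_ss = (G E_s - 2F F_s + F E_t)/(2D), Gamma^s_st = (G E_t - F G_s)/(2D), Gamma^s_tt = (2G F_t - G G_s - F G_t)/(2D), Gamma^t_ss = (2E F_s - E E_t - F E_s)/(2D), Gamma^t_st = (E G_s - F E_t)/(2D), Gamma^t_tt = (E G_t - 2F F_t + F G_s)/(2D); substitute and cancel common factors

Answer: Gamma_sss = 16*s*t^2/(4*s^4 + 16*s^2*t^2 + 40*s^2*t + 100*t^2 + 9), Gamma_sst = 16*s^2*t/(4*s^4 + 16*s^2*t^2 + 40*s^2*t + 100*t^2 + 9), Gamma_stt = 40*s*t/(4*s^4 + 16*s^2*t^2 + 40*s^2*t + 100*t^2 + 9), Gamma_tss = (8*s^2*t + 40*t^2)/(4*s^4 + 16*s^2*t^2 + 40*s^2*t + 100*t^2 + 9), Gamma_tst = (8*s^3 + 40*s*t)/(4*s^4 + 16*s^2*t^2 + 40*s^2*t + 100*t^2 + 9), Gamma_ttt = (20*s^2 + 100*t)/(4*s^4 + 16*s^2*t^2 + 40*s^2*t + 100*t^2 + 9)


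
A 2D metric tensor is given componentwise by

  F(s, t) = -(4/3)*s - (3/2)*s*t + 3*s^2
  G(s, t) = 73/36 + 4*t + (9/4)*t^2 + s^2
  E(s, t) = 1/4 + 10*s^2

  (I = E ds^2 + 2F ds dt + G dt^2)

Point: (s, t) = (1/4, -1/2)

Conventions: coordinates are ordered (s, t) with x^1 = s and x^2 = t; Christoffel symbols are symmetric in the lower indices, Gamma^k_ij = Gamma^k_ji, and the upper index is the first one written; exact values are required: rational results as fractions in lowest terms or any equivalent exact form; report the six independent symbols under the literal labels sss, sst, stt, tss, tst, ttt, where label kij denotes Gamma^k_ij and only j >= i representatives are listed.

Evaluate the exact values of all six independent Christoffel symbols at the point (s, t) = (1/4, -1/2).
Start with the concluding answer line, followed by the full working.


Answer: Gamma_sss = 459/164, Gamma_sst = -3/164, Gamma_stt = -32/41, Gamma_tss = 201/164, Gamma_tst = 63/164, Gamma_ttt = 57/41

E = 7/8, F = 1/24, G = 47/72 at the point
E_s = 5, E_t = 0, F_s = 11/12, F_t = -3/8, G_s = 1/2, G_t = 7/4
EG - F^2 = 41/72;  g^inv = (72/41) * [[47/72, -1/24], [-1/24, 7/8]]
first-kind symbols [ij,l] = (1/2)(d_i g_jl + d_j g_il - d_l g_ij): [ss,s] = E_s/2 = 5/2, [ss,t] = F_s - E_t/2 = 11/12, [st,s] = E_t/2 = 0, [st,t] = G_s/2 = 1/4, [tt,s] = F_t - G_s/2 = -5/8, [tt,t] = G_t/2 = 7/8
Gamma^s_ij = (G*[ij,s] - F*[ij,t])/(EG - F^2), Gamma^t_ij = (E*[ij,t] - F*[ij,s])/(EG - F^2)


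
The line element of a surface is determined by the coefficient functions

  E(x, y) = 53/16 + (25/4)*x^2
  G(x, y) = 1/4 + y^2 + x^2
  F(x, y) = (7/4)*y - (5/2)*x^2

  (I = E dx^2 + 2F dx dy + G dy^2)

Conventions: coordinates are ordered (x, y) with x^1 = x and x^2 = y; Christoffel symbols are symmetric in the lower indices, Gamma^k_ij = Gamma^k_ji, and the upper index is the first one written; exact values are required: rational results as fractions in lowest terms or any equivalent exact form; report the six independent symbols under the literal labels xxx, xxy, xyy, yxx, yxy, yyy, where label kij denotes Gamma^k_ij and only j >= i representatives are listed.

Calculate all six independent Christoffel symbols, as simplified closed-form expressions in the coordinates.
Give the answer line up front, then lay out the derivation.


Answer: Gamma_xxx = (-400*x^3 + 400*x*y^2 + 560*x*y + 100*x)/(400*x^2*y^2 + 560*x^2*y + 312*x^2 + 16*y^2 + 53), Gamma_xxy = (160*x^3 - 112*x*y)/(400*x^2*y^2 + 560*x^2*y + 312*x^2 + 16*y^2 + 53), Gamma_xyy = (-64*x^3 + 160*x^2*y + 112*x^2 - 64*x*y^2 - 16*x + 28)/(400*x^2*y^2 + 560*x^2*y + 312*x^2 + 16*y^2 + 53), Gamma_yxx = (-1000*x^3 - 700*x*y - 1060*x)/(400*x^2*y^2 + 560*x^2*y + 312*x^2 + 16*y^2 + 53), Gamma_yxy = (400*x^3 + 212*x)/(400*x^2*y^2 + 560*x^2*y + 312*x^2 + 16*y^2 + 53), Gamma_yyy = (-160*x^3 + 400*x^2*y + 280*x^2 + 112*x*y + 16*y)/(400*x^2*y^2 + 560*x^2*y + 312*x^2 + 16*y^2 + 53)

E = 53/16 + (25/4)*x^2; F = (7/4)*y - (5/2)*x^2; G = 1/4 + y^2 + x^2
Gamma^k_ij = (1/2) g^{kl} (d_i g_jl + d_j g_il - d_l g_ij), with g^inv = (1/(EG-F^2)) [[G, -F], [-F, E]]
first partials: E_x = (25/2)*x, E_y = 0, F_x = -5*x, F_y = 7/4, G_x = 2*x, G_y = 2*y
D = EG - F^2 = 53/64 + (1/4)*y^2 + (39/8)*x^2 + (35/4)*x^2*y + (25/4)*x^2*y^2
expanded: Gamma^x_xx = (G E_x - 2F F_x + F E_y)/(2D), Gamma^x_xy = (G E_y - F G_x)/(2D), Gamma^x_yy = (2G F_y - G G_x - F G_y)/(2D), Gamma^y_xx = (2E F_x - E E_y - F E_x)/(2D), Gamma^y_xy = (E G_x - F E_y)/(2D), Gamma^y_yy = (E G_y - 2F F_y + F G_x)/(2D); substitute and cancel common factors


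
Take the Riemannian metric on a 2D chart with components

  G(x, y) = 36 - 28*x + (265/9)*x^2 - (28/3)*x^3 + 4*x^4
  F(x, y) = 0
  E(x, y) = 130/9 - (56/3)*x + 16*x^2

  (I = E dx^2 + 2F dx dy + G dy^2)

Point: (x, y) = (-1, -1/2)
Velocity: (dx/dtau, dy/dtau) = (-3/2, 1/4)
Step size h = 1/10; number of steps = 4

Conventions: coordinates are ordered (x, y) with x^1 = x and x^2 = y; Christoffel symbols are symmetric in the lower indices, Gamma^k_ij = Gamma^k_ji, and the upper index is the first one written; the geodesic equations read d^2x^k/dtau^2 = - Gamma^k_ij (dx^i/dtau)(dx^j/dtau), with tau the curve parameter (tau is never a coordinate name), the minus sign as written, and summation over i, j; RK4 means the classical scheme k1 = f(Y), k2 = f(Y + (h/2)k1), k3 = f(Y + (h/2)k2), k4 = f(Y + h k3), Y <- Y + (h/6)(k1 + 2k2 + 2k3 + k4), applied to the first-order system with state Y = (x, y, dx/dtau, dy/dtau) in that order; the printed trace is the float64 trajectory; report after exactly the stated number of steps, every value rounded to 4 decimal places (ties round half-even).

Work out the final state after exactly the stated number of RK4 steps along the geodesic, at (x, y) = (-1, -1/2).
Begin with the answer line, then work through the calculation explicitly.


Answer: x = -1.5310, y = -0.4273, dx/dtau = -1.1881, dy/dtau = 0.1313

f(Y) = (dx/dtau, dy/dtau, -Gamma^x_ij Y'^i Y'^j, -Gamma^y_ij Y'^i Y'^j) with the Gammas evaluated at the stage position; h = 0.100000; intermediate values shown to 6 dp
step 0: x = -1.0000, y = -0.5000, dx/dtau = -1.5000, dy/dtau = 0.2500
step 1:
  k1: at (x, y) = (-1.000000, -0.500000), (dx/dtau, dy/dtau) = (-1.500000, 0.250000); Gamma_xxx = -0.515837, Gamma_xxy = 0.000000, Gamma_xyy = 1.332579, Gamma_yxx = 0.000000, Gamma_yxy = -0.612903, Gamma_yyy = 0.000000; k1 = (-1.500000, 0.250000, 1.077347, -0.459677)
  k2: at (x, y) = (-1.075000, -0.487500), (dx/dtau, dy/dtau) = (-1.446133, 0.227016); Gamma_xxx = -0.500618, Gamma_xxy = 0.000000, Gamma_xyy = 1.354121, Gamma_yxx = 0.000000, Gamma_yxy = -0.613086, Gamma_yyy = 0.000000; k2 = (-1.446133, 0.227016, 0.977157, -0.402547)
  k3: at (x, y) = (-1.072307, -0.488649), (dx/dtau, dy/dtau) = (-1.451142, 0.229873); Gamma_xxx = -0.501156, Gamma_xxy = 0.000000, Gamma_xyy = 1.353337, Gamma_yxx = 0.000000, Gamma_yxy = -0.613102, Gamma_yyy = 0.000000; k3 = (-1.451142, 0.229873, 0.983828, -0.409034)
  k4: at (x, y) = (-1.145114, -0.477013), (dx/dtau, dy/dtau) = (-1.401617, 0.209097); Gamma_xxx = -0.486882, Gamma_xxy = 0.000000, Gamma_xyy = 1.374774, Gamma_yxx = 0.000000, Gamma_yxy = -0.612137, Gamma_yyy = 0.000000; k4 = (-1.401617, 0.209097, 0.896388, -0.358802)
  Y <- Y + (h/6)(k1 + 2k2 + 2k3 + k4): x = -1.1449, y = -0.4771, dx/dtau = -1.4017, dy/dtau = 0.2093
step 2:
  k1: at (x, y) = (-1.144936, -0.477119), (dx/dtau, dy/dtau) = (-1.401738, 0.209306); Gamma_xxx = -0.486917, Gamma_xxy = 0.000000, Gamma_xyy = 1.374721, Gamma_yxx = 0.000000, Gamma_yxy = -0.612141, Gamma_yyy = 0.000000; k1 = (-1.401738, 0.209306, 0.896503, -0.359195)
  k2: at (x, y) = (-1.215023, -0.466653), (dx/dtau, dy/dtau) = (-1.356913, 0.191346); Gamma_xxx = -0.473677, Gamma_xxy = 0.000000, Gamma_xyy = 1.395881, Gamma_yxx = 0.000000, Gamma_yxy = -0.610253, Gamma_yyy = 0.000000; k2 = (-1.356913, 0.191346, 0.821033, -0.316892)
  k3: at (x, y) = (-1.212782, -0.467551), (dx/dtau, dy/dtau) = (-1.360687, 0.193461); Gamma_xxx = -0.474093, Gamma_xxy = 0.000000, Gamma_xyy = 1.395197, Gamma_yxx = 0.000000, Gamma_yxy = -0.610326, Gamma_yyy = 0.000000; k3 = (-1.360687, 0.193461, 0.825549, -0.321325)
  k4: at (x, y) = (-1.281005, -0.457773), (dx/dtau, dy/dtau) = (-1.319183, 0.177173); Gamma_xxx = -0.461669, Gamma_xxy = 0.000000, Gamma_xyy = 1.416280, Gamma_yxx = 0.000000, Gamma_yxy = -0.607724, Gamma_yyy = 0.000000; k4 = (-1.319183, 0.177173, 0.758959, -0.284080)
  Y <- Y + (h/6)(k1 + 2k2 + 2k3 + k4): x = -1.2809, y = -0.4579, dx/dtau = -1.3193, dy/dtau = 0.1773
step 3:
  k1: at (x, y) = (-1.280871, -0.457851), (dx/dtau, dy/dtau) = (-1.319261, 0.177311); Gamma_xxx = -0.461693, Gamma_xxy = 0.000000, Gamma_xyy = 1.416239, Gamma_yxx = 0.000000, Gamma_yxy = -0.607730, Gamma_yyy = 0.000000; k1 = (-1.319261, 0.177311, 0.759028, -0.284319)
  k2: at (x, y) = (-1.346835, -0.448985), (dx/dtau, dy/dtau) = (-1.281310, 0.163095); Gamma_xxx = -0.450127, Gamma_xxy = 0.000000, Gamma_xyy = 1.437093, Gamma_yxx = 0.000000, Gamma_yxy = -0.604569, Gamma_yyy = 0.000000; k2 = (-1.281310, 0.163095, 0.700772, -0.252680)
  k3: at (x, y) = (-1.344937, -0.449696), (dx/dtau, dy/dtau) = (-1.284223, 0.164677); Gamma_xxx = -0.450454, Gamma_xxy = 0.000000, Gamma_xyy = 1.436486, Gamma_yxx = 0.000000, Gamma_yxy = -0.604668, Gamma_yyy = 0.000000; k3 = (-1.284223, 0.164677, 0.703946, -0.255752)
  k4: at (x, y) = (-1.409294, -0.441383), (dx/dtau, dy/dtau) = (-1.248867, 0.151736); Gamma_xxx = -0.439576, Gamma_xxy = 0.000000, Gamma_xyy = 1.457258, Gamma_yxx = 0.000000, Gamma_yxy = -0.601068, Gamma_yyy = 0.000000; k4 = (-1.248867, 0.151736, 0.652042, -0.227802)
  Y <- Y + (h/6)(k1 + 2k2 + 2k3 + k4): x = -1.4092, y = -0.4414, dx/dtau = -1.2489, dy/dtau = 0.1518
step 4:
  k1: at (x, y) = (-1.409191, -0.441441), (dx/dtau, dy/dtau) = (-1.248919, 0.151828); Gamma_xxx = -0.439593, Gamma_xxy = 0.000000, Gamma_xyy = 1.457225, Gamma_yxx = 0.000000, Gamma_yxy = -0.601074, Gamma_yyy = 0.000000; k1 = (-1.248919, 0.151828, 0.652086, -0.227952)
  k2: at (x, y) = (-1.471637, -0.433849), (dx/dtau, dy/dtau) = (-1.216315, 0.140430); Gamma_xxx = -0.429425, Gamma_xxy = 0.000000, Gamma_xyy = 1.477785, Gamma_yxx = 0.000000, Gamma_yxy = -0.597147, Gamma_yyy = 0.000000; k2 = (-1.216315, 0.140430, 0.606158, -0.203994)
  k3: at (x, y) = (-1.470007, -0.434419), (dx/dtau, dy/dtau) = (-1.218611, 0.141628); Gamma_xxx = -0.429685, Gamma_xxy = 0.000000, Gamma_xyy = 1.477243, Gamma_yxx = 0.000000, Gamma_yxy = -0.597255, Gamma_yyy = 0.000000; k3 = (-1.218611, 0.141628, 0.608457, -0.206160)
  k4: at (x, y) = (-1.531052, -0.427278), (dx/dtau, dy/dtau) = (-1.188074, 0.131212); Gamma_xxx = -0.420094, Gamma_xxy = 0.000000, Gamma_xyy = 1.497708, Gamma_yxx = 0.000000, Gamma_yxy = -0.593067, Gamma_yyy = 0.000000; k4 = (-1.188074, 0.131212, 0.567185, -0.184905)
  Y <- Y + (h/6)(k1 + 2k2 + 2k3 + k4): x = -1.5310, y = -0.4273, dx/dtau = -1.1881, dy/dtau = 0.1313


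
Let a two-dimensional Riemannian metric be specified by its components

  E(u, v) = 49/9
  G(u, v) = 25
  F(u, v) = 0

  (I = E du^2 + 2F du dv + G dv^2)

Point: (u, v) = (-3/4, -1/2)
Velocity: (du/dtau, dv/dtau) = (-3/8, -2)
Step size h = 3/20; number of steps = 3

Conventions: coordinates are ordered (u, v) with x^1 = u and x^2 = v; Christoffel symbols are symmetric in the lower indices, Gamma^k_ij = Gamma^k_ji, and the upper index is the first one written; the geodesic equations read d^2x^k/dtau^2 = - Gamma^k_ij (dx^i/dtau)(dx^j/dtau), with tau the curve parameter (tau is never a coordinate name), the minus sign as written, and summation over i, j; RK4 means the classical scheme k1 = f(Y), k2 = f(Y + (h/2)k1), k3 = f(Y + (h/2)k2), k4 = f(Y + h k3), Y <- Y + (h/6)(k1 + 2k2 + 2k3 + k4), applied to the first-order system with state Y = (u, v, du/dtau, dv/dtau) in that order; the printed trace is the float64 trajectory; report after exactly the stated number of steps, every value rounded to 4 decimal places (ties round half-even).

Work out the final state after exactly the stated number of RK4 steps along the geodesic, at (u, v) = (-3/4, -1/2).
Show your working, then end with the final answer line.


f(Y) = (du/dtau, dv/dtau, -Gamma^u_ij Y'^i Y'^j, -Gamma^v_ij Y'^i Y'^j) with the Gammas evaluated at the stage position; h = 0.150000; intermediate values shown to 6 dp
step 0: u = -0.7500, v = -0.5000, du/dtau = -0.3750, dv/dtau = -2.0000
step 1:
  k1: at (u, v) = (-0.750000, -0.500000), (du/dtau, dv/dtau) = (-0.375000, -2.000000); Gamma_uuu = 0.000000, Gamma_uuv = 0.000000, Gamma_uvv = 0.000000, Gamma_vuu = 0.000000, Gamma_vuv = 0.000000, Gamma_vvv = 0.000000; k1 = (-0.375000, -2.000000, 0.000000, 0.000000)
  k2: at (u, v) = (-0.778125, -0.650000), (du/dtau, dv/dtau) = (-0.375000, -2.000000); Gamma_uuu = 0.000000, Gamma_uuv = 0.000000, Gamma_uvv = 0.000000, Gamma_vuu = 0.000000, Gamma_vuv = 0.000000, Gamma_vvv = 0.000000; k2 = (-0.375000, -2.000000, 0.000000, 0.000000)
  k3: at (u, v) = (-0.778125, -0.650000), (du/dtau, dv/dtau) = (-0.375000, -2.000000); Gamma_uuu = 0.000000, Gamma_uuv = 0.000000, Gamma_uvv = 0.000000, Gamma_vuu = 0.000000, Gamma_vuv = 0.000000, Gamma_vvv = 0.000000; k3 = (-0.375000, -2.000000, 0.000000, 0.000000)
  k4: at (u, v) = (-0.806250, -0.800000), (du/dtau, dv/dtau) = (-0.375000, -2.000000); Gamma_uuu = 0.000000, Gamma_uuv = 0.000000, Gamma_uvv = 0.000000, Gamma_vuu = 0.000000, Gamma_vuv = 0.000000, Gamma_vvv = 0.000000; k4 = (-0.375000, -2.000000, 0.000000, 0.000000)
  Y <- Y + (h/6)(k1 + 2k2 + 2k3 + k4): u = -0.8063, v = -0.8000, du/dtau = -0.3750, dv/dtau = -2.0000
step 2:
  k1: at (u, v) = (-0.806250, -0.800000), (du/dtau, dv/dtau) = (-0.375000, -2.000000); Gamma_uuu = 0.000000, Gamma_uuv = 0.000000, Gamma_uvv = 0.000000, Gamma_vuu = 0.000000, Gamma_vuv = 0.000000, Gamma_vvv = 0.000000; k1 = (-0.375000, -2.000000, 0.000000, 0.000000)
  k2: at (u, v) = (-0.834375, -0.950000), (du/dtau, dv/dtau) = (-0.375000, -2.000000); Gamma_uuu = 0.000000, Gamma_uuv = 0.000000, Gamma_uvv = 0.000000, Gamma_vuu = 0.000000, Gamma_vuv = 0.000000, Gamma_vvv = 0.000000; k2 = (-0.375000, -2.000000, 0.000000, 0.000000)
  k3: at (u, v) = (-0.834375, -0.950000), (du/dtau, dv/dtau) = (-0.375000, -2.000000); Gamma_uuu = 0.000000, Gamma_uuv = 0.000000, Gamma_uvv = 0.000000, Gamma_vuu = 0.000000, Gamma_vuv = 0.000000, Gamma_vvv = 0.000000; k3 = (-0.375000, -2.000000, 0.000000, 0.000000)
  k4: at (u, v) = (-0.862500, -1.100000), (du/dtau, dv/dtau) = (-0.375000, -2.000000); Gamma_uuu = 0.000000, Gamma_uuv = 0.000000, Gamma_uvv = 0.000000, Gamma_vuu = 0.000000, Gamma_vuv = 0.000000, Gamma_vvv = 0.000000; k4 = (-0.375000, -2.000000, 0.000000, 0.000000)
  Y <- Y + (h/6)(k1 + 2k2 + 2k3 + k4): u = -0.8625, v = -1.1000, du/dtau = -0.3750, dv/dtau = -2.0000
step 3:
  k1: at (u, v) = (-0.862500, -1.100000), (du/dtau, dv/dtau) = (-0.375000, -2.000000); Gamma_uuu = 0.000000, Gamma_uuv = 0.000000, Gamma_uvv = 0.000000, Gamma_vuu = 0.000000, Gamma_vuv = 0.000000, Gamma_vvv = 0.000000; k1 = (-0.375000, -2.000000, 0.000000, 0.000000)
  k2: at (u, v) = (-0.890625, -1.250000), (du/dtau, dv/dtau) = (-0.375000, -2.000000); Gamma_uuu = 0.000000, Gamma_uuv = 0.000000, Gamma_uvv = 0.000000, Gamma_vuu = 0.000000, Gamma_vuv = 0.000000, Gamma_vvv = 0.000000; k2 = (-0.375000, -2.000000, 0.000000, 0.000000)
  k3: at (u, v) = (-0.890625, -1.250000), (du/dtau, dv/dtau) = (-0.375000, -2.000000); Gamma_uuu = 0.000000, Gamma_uuv = 0.000000, Gamma_uvv = 0.000000, Gamma_vuu = 0.000000, Gamma_vuv = 0.000000, Gamma_vvv = 0.000000; k3 = (-0.375000, -2.000000, 0.000000, 0.000000)
  k4: at (u, v) = (-0.918750, -1.400000), (du/dtau, dv/dtau) = (-0.375000, -2.000000); Gamma_uuu = 0.000000, Gamma_uuv = 0.000000, Gamma_uvv = 0.000000, Gamma_vuu = 0.000000, Gamma_vuv = 0.000000, Gamma_vvv = 0.000000; k4 = (-0.375000, -2.000000, 0.000000, 0.000000)
  Y <- Y + (h/6)(k1 + 2k2 + 2k3 + k4): u = -0.9188, v = -1.4000, du/dtau = -0.3750, dv/dtau = -2.0000

Answer: u = -0.9188, v = -1.4000, du/dtau = -0.3750, dv/dtau = -2.0000


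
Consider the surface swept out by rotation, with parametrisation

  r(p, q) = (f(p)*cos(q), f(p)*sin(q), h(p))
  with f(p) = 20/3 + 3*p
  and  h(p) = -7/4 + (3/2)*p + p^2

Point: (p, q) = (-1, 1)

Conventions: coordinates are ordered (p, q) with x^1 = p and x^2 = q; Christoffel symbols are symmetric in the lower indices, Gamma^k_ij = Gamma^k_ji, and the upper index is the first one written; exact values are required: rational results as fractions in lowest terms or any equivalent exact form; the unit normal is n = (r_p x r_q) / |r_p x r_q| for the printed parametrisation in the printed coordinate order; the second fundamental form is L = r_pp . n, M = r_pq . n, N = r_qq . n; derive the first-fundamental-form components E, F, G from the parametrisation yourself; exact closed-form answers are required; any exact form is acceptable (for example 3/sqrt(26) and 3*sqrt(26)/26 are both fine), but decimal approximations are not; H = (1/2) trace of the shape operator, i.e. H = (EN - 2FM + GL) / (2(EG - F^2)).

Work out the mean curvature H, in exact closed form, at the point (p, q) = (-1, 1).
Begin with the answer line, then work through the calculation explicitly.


Answer: H = 417*sqrt(37)/30118

f = 11/3, f' = 3, f'' = 0, h' = -1/2, h'' = 2
E = 37/4, F = 0, G = 121/9; answer radicand W^2 = 37/4
unnormalised second-form numerators: l = 6, m = 0, n = -11/6; L = l/sqrt(37/4), and similarly M = m/sqrt(W^2), N = n/sqrt(W^2)
H = (E*n - 2*F*m + G*l) / (2*(EG - F^2)*sqrt(W^2)); E*n - 2*F*m + G*l = 1529/24, EG - F^2 = 4477/36, so H = (417/1628)/sqrt(37/4)


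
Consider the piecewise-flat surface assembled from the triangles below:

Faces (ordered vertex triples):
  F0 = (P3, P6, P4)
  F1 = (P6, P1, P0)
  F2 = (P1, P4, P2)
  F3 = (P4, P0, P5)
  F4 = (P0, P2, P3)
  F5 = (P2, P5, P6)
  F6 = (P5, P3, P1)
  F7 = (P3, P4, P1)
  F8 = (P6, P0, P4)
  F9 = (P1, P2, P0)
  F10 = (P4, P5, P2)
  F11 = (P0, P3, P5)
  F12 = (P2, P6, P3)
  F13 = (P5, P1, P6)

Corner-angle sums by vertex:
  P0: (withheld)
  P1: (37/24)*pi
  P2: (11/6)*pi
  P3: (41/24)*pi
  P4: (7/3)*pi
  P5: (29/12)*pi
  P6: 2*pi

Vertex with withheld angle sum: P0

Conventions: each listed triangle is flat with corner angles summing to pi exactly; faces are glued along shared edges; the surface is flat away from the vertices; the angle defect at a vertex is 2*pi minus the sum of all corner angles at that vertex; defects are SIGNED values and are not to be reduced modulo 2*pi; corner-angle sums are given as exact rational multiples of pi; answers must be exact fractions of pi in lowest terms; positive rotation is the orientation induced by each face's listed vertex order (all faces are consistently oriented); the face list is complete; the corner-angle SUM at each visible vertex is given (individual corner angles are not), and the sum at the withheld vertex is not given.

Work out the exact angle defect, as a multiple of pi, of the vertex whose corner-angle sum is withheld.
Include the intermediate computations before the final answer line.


V = 7, E = 21, F = 14; chi = V - E + F = 0
Gauss-Bonnet: total defect = 2*pi*chi = 0; visible defects sum to pi/6

Answer: defect(P0) = -pi/6


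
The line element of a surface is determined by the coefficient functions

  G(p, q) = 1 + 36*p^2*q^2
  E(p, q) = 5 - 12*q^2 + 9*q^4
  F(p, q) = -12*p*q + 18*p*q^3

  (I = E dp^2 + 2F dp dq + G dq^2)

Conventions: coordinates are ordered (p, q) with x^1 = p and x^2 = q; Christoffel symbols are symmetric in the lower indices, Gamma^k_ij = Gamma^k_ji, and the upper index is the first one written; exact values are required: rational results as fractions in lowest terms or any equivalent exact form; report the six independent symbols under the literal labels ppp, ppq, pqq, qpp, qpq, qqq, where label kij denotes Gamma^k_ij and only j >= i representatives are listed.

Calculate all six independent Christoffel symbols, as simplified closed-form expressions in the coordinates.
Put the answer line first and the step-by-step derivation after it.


Answer: Gamma_ppp = 0, Gamma_ppq = (18*q^3 - 12*q)/(36*p^2*q^2 + 9*q^4 - 12*q^2 + 5), Gamma_pqq = (18*p*q^2 - 12*p)/(36*p^2*q^2 + 9*q^4 - 12*q^2 + 5), Gamma_qpp = 0, Gamma_qpq = 36*p*q^2/(36*p^2*q^2 + 9*q^4 - 12*q^2 + 5), Gamma_qqq = 36*p^2*q/(36*p^2*q^2 + 9*q^4 - 12*q^2 + 5)

E = 5 - 12*q^2 + 9*q^4; F = -12*p*q + 18*p*q^3; G = 1 + 36*p^2*q^2
Gamma^k_ij = (1/2) g^{kl} (d_i g_jl + d_j g_il - d_l g_ij), with g^inv = (1/(EG-F^2)) [[G, -F], [-F, E]]
first partials: E_p = 0, E_q = -24*q + 36*q^3, F_p = -12*q + 18*q^3, F_q = -12*p + 54*p*q^2, G_p = 72*p*q^2, G_q = 72*p^2*q
D = EG - F^2 = 5 - 12*q^2 + 9*q^4 + 36*p^2*q^2
expanded: Gamma^p_pp = (G E_p - 2F F_p + F E_q)/(2D), Gamma^p_pq = (G E_q - F G_p)/(2D), Gamma^p_qq = (2G F_q - G G_p - F G_q)/(2D), Gamma^q_pp = (2E F_p - E E_q - F E_p)/(2D), Gamma^q_pq = (E G_p - F E_q)/(2D), Gamma^q_qq = (E G_q - 2F F_q + F G_p)/(2D); substitute and cancel common factors


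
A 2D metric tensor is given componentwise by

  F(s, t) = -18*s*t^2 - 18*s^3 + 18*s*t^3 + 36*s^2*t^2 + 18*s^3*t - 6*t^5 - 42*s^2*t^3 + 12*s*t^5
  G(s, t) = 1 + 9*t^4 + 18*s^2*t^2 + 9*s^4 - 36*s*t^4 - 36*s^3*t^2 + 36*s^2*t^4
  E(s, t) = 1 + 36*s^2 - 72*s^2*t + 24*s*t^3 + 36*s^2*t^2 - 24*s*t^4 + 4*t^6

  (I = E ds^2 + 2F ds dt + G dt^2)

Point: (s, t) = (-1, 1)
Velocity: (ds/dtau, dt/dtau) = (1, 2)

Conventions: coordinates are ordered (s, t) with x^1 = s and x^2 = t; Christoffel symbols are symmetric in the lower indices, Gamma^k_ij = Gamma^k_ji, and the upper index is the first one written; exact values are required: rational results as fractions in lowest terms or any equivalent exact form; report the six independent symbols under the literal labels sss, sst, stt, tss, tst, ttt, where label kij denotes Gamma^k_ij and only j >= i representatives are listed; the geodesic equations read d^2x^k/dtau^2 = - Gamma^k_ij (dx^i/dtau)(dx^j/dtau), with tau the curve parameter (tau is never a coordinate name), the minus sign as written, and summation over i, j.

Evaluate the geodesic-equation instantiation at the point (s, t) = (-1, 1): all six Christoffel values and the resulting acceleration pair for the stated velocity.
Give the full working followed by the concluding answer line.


E = 5, F = -24, G = 145 at the point
E_s = 0, E_t = 48, F_s = 24, F_t = -180, G_s = -288, G_t = 432
EG - F^2 = 149;  g^inv = (1/149) * [[145, 24], [24, 5]]
first-kind symbols [ij,l] = (1/2)(d_i g_jl + d_j g_il - d_l g_ij): [ss,s] = E_s/2 = 0, [ss,t] = F_s - E_t/2 = 0, [st,s] = E_t/2 = 24, [st,t] = G_s/2 = -144, [tt,s] = F_t - G_s/2 = -36, [tt,t] = G_t/2 = 216
Gamma^s_ij = (G*[ij,s] - F*[ij,t])/(EG - F^2), Gamma^t_ij = (E*[ij,t] - F*[ij,s])/(EG - F^2)
Gamma_sss = 0, Gamma_sst = 24/149, Gamma_stt = -36/149, Gamma_tss = 0, Gamma_tst = -144/149, Gamma_ttt = 216/149
d^2s/dtau^2 = -(Gamma_sss*(1)^2 + 2*Gamma_sst*(1)*(2) + Gamma_stt*(2)^2) = 48/149
d^2t/dtau^2 = -(Gamma_tss*(1)^2 + 2*Gamma_tst*(1)*(2) + Gamma_ttt*(2)^2) = -288/149

Answer: Gamma_sss = 0, Gamma_sst = 24/149, Gamma_stt = -36/149, Gamma_tss = 0, Gamma_tst = -144/149, Gamma_ttt = 216/149; accelerations (d^2s/dtau^2, d^2t/dtau^2) = (48/149, -288/149)


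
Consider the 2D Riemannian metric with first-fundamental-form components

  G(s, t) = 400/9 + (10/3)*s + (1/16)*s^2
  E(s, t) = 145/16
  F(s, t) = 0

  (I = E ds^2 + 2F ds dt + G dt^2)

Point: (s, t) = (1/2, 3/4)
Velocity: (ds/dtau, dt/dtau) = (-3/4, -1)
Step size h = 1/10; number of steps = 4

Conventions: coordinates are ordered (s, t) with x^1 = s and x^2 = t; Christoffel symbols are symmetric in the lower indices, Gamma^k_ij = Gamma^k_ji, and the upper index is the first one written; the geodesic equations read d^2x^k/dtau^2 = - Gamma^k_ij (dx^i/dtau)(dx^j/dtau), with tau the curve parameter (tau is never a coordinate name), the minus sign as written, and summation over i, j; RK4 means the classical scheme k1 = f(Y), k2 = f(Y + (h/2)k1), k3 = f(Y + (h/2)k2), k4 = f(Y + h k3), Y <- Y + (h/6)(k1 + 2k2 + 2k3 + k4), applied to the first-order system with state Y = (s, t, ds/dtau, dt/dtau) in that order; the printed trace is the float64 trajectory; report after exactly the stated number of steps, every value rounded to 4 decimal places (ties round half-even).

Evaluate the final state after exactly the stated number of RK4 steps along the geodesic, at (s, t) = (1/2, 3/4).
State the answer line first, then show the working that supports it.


Answer: s = 0.2152, t = 0.3457, ds/dtau = -0.6738, dt/dtau = -1.0213

f(Y) = (ds/dtau, dt/dtau, -Gamma^s_ij Y'^i Y'^j, -Gamma^t_ij Y'^i Y'^j) with the Gammas evaluated at the stage position; h = 0.100000; intermediate values shown to 6 dp
step 0: s = 0.5000, t = 0.7500, ds/dtau = -0.7500, dt/dtau = -1.0000
step 1:
  k1: at (s, t) = (0.500000, 0.750000), (ds/dtau, dt/dtau) = (-0.750000, -1.000000); Gamma_sss = 0.000000, Gamma_sst = 0.000000, Gamma_stt = -0.187356, Gamma_tss = 0.000000, Gamma_tst = 0.036810, Gamma_ttt = 0.000000; k1 = (-0.750000, -1.000000, 0.187356, -0.055215)
  k2: at (s, t) = (0.462500, 0.700000), (ds/dtau, dt/dtau) = (-0.740632, -1.002761); Gamma_sss = 0.000000, Gamma_sst = 0.000000, Gamma_stt = -0.187098, Gamma_tss = 0.000000, Gamma_tst = 0.036861, Gamma_ttt = 0.000000; k2 = (-0.740632, -1.002761, 0.188132, -0.054751)
  k3: at (s, t) = (0.462968, 0.699862), (ds/dtau, dt/dtau) = (-0.740593, -1.002738); Gamma_sss = 0.000000, Gamma_sst = 0.000000, Gamma_stt = -0.187101, Gamma_tss = 0.000000, Gamma_tst = 0.036860, Gamma_ttt = 0.000000; k3 = (-0.740593, -1.002738, 0.188127, -0.054746)
  k4: at (s, t) = (0.425941, 0.649726), (ds/dtau, dt/dtau) = (-0.731187, -1.005475); Gamma_sss = 0.000000, Gamma_sst = 0.000000, Gamma_stt = -0.186846, Gamma_tss = 0.000000, Gamma_tst = 0.036910, Gamma_ttt = 0.000000; k4 = (-0.731187, -1.005475, 0.188897, -0.054272)
  Y <- Y + (h/6)(k1 + 2k2 + 2k3 + k4): s = 0.4259, t = 0.6497, ds/dtau = -0.7312, dt/dtau = -1.0055
step 2:
  k1: at (s, t) = (0.425939, 0.649725), (ds/dtau, dt/dtau) = (-0.731187, -1.005475); Gamma_sss = 0.000000, Gamma_sst = 0.000000, Gamma_stt = -0.186846, Gamma_tss = 0.000000, Gamma_tst = 0.036910, Gamma_ttt = 0.000000; k1 = (-0.731187, -1.005475, 0.188897, -0.054272)
  k2: at (s, t) = (0.389380, 0.599452), (ds/dtau, dt/dtau) = (-0.721742, -1.008188); Gamma_sss = 0.000000, Gamma_sst = 0.000000, Gamma_stt = -0.186593, Gamma_tss = 0.000000, Gamma_tst = 0.036960, Gamma_ttt = 0.000000; k2 = (-0.721742, -1.008188, 0.189662, -0.053789)
  k3: at (s, t) = (0.389852, 0.599316), (ds/dtau, dt/dtau) = (-0.721704, -1.008164); Gamma_sss = 0.000000, Gamma_sst = 0.000000, Gamma_stt = -0.186597, Gamma_tss = 0.000000, Gamma_tst = 0.036960, Gamma_ttt = 0.000000; k3 = (-0.721704, -1.008164, 0.189656, -0.053783)
  k4: at (s, t) = (0.353769, 0.548909), (ds/dtau, dt/dtau) = (-0.712222, -1.010853); Gamma_sss = 0.000000, Gamma_sst = 0.000000, Gamma_stt = -0.186348, Gamma_tss = 0.000000, Gamma_tst = 0.037009, Gamma_ttt = 0.000000; k4 = (-0.712222, -1.010853, 0.190415, -0.053289)
  Y <- Y + (h/6)(k1 + 2k2 + 2k3 + k4): s = 0.3538, t = 0.5489, ds/dtau = -0.7122, dt/dtau = -1.0109
step 3:
  k1: at (s, t) = (0.353768, 0.548908), (ds/dtau, dt/dtau) = (-0.712221, -1.010853); Gamma_sss = 0.000000, Gamma_sst = 0.000000, Gamma_stt = -0.186348, Gamma_tss = 0.000000, Gamma_tst = 0.037009, Gamma_ttt = 0.000000; k1 = (-0.712221, -1.010853, 0.190415, -0.053289)
  k2: at (s, t) = (0.318157, 0.498366), (ds/dtau, dt/dtau) = (-0.702701, -1.013518); Gamma_sss = 0.000000, Gamma_sst = 0.000000, Gamma_stt = -0.186102, Gamma_tss = 0.000000, Gamma_tst = 0.037058, Gamma_ttt = 0.000000; k2 = (-0.702701, -1.013518, 0.191168, -0.052785)
  k3: at (s, t) = (0.318633, 0.498232), (ds/dtau, dt/dtau) = (-0.702663, -1.013492); Gamma_sss = 0.000000, Gamma_sst = 0.000000, Gamma_stt = -0.186106, Gamma_tss = 0.000000, Gamma_tst = 0.037057, Gamma_ttt = 0.000000; k3 = (-0.702663, -1.013492, 0.191161, -0.052780)
  k4: at (s, t) = (0.283501, 0.447559), (ds/dtau, dt/dtau) = (-0.693105, -1.016131); Gamma_sss = 0.000000, Gamma_sst = 0.000000, Gamma_stt = -0.185863, Gamma_tss = 0.000000, Gamma_tst = 0.037106, Gamma_ttt = 0.000000; k4 = (-0.693105, -1.016131, 0.191908, -0.052266)
  Y <- Y + (h/6)(k1 + 2k2 + 2k3 + k4): s = 0.2835, t = 0.4476, ds/dtau = -0.6931, dt/dtau = -1.0161
step 4:
  k1: at (s, t) = (0.283500, 0.447558), (ds/dtau, dt/dtau) = (-0.693105, -1.016131); Gamma_sss = 0.000000, Gamma_sst = 0.000000, Gamma_stt = -0.185863, Gamma_tss = 0.000000, Gamma_tst = 0.037106, Gamma_ttt = 0.000000; k1 = (-0.693105, -1.016131, 0.191908, -0.052266)
  k2: at (s, t) = (0.248845, 0.396752), (ds/dtau, dt/dtau) = (-0.683510, -1.018745); Gamma_sss = 0.000000, Gamma_sst = 0.000000, Gamma_stt = -0.185624, Gamma_tss = 0.000000, Gamma_tst = 0.037153, Gamma_ttt = 0.000000; k2 = (-0.683510, -1.018745, 0.192648, -0.051741)
  k3: at (s, t) = (0.249325, 0.396621), (ds/dtau, dt/dtau) = (-0.683473, -1.018718); Gamma_sss = 0.000000, Gamma_sst = 0.000000, Gamma_stt = -0.185628, Gamma_tss = 0.000000, Gamma_tst = 0.037153, Gamma_ttt = 0.000000; k3 = (-0.683473, -1.018718, 0.192642, -0.051736)
  k4: at (s, t) = (0.215153, 0.345686), (ds/dtau, dt/dtau) = (-0.673841, -1.021305); Gamma_sss = 0.000000, Gamma_sst = 0.000000, Gamma_stt = -0.185392, Gamma_tss = 0.000000, Gamma_tst = 0.037200, Gamma_ttt = 0.000000; k4 = (-0.673841, -1.021305, 0.193375, -0.051202)
  Y <- Y + (h/6)(k1 + 2k2 + 2k3 + k4): s = 0.2152, t = 0.3457, ds/dtau = -0.6738, dt/dtau = -1.0213


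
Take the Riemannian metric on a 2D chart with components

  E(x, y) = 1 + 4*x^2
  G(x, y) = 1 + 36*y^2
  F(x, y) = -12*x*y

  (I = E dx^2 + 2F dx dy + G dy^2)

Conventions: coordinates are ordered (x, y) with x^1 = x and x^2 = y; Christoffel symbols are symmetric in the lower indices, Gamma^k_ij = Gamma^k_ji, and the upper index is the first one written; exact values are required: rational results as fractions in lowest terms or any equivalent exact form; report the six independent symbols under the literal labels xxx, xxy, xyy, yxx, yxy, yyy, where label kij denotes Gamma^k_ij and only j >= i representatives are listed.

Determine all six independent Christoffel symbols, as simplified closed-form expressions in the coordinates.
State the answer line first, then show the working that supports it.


Answer: Gamma_xxx = 4*x/(4*x^2 + 36*y^2 + 1), Gamma_xxy = 0, Gamma_xyy = -12*x/(4*x^2 + 36*y^2 + 1), Gamma_yxx = -12*y/(4*x^2 + 36*y^2 + 1), Gamma_yxy = 0, Gamma_yyy = 36*y/(4*x^2 + 36*y^2 + 1)

E = 1 + 4*x^2; F = -12*x*y; G = 1 + 36*y^2
Gamma^k_ij = (1/2) g^{kl} (d_i g_jl + d_j g_il - d_l g_ij), with g^inv = (1/(EG-F^2)) [[G, -F], [-F, E]]
first partials: E_x = 8*x, E_y = 0, F_x = -12*y, F_y = -12*x, G_x = 0, G_y = 72*y
D = EG - F^2 = 1 + 36*y^2 + 4*x^2
expanded: Gamma^x_xx = (G E_x - 2F F_x + F E_y)/(2D), Gamma^x_xy = (G E_y - F G_x)/(2D), Gamma^x_yy = (2G F_y - G G_x - F G_y)/(2D), Gamma^y_xx = (2E F_x - E E_y - F E_x)/(2D), Gamma^y_xy = (E G_x - F E_y)/(2D), Gamma^y_yy = (E G_y - 2F F_y + F G_x)/(2D); substitute and cancel common factors
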